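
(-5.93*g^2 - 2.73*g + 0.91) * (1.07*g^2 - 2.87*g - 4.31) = -6.3451*g^4 + 14.098*g^3 + 34.3671*g^2 + 9.1546*g - 3.9221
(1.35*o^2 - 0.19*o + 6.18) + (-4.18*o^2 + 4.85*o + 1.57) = -2.83*o^2 + 4.66*o + 7.75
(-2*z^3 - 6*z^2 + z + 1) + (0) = -2*z^3 - 6*z^2 + z + 1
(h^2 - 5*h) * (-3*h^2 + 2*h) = -3*h^4 + 17*h^3 - 10*h^2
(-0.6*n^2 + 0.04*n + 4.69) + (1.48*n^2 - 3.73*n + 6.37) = 0.88*n^2 - 3.69*n + 11.06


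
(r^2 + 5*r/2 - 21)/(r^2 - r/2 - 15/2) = (-2*r^2 - 5*r + 42)/(-2*r^2 + r + 15)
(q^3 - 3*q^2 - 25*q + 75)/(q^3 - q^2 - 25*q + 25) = (q - 3)/(q - 1)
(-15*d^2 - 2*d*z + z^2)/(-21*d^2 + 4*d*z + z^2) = (-15*d^2 - 2*d*z + z^2)/(-21*d^2 + 4*d*z + z^2)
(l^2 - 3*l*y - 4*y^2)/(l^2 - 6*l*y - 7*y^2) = (-l + 4*y)/(-l + 7*y)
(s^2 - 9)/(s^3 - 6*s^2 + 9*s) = (s + 3)/(s*(s - 3))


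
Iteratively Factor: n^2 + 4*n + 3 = (n + 3)*(n + 1)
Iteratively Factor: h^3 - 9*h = (h - 3)*(h^2 + 3*h) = (h - 3)*(h + 3)*(h)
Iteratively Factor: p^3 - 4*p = (p + 2)*(p^2 - 2*p) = (p - 2)*(p + 2)*(p)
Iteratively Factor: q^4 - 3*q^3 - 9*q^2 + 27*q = (q)*(q^3 - 3*q^2 - 9*q + 27) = q*(q - 3)*(q^2 - 9) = q*(q - 3)^2*(q + 3)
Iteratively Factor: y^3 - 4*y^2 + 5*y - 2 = (y - 1)*(y^2 - 3*y + 2) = (y - 1)^2*(y - 2)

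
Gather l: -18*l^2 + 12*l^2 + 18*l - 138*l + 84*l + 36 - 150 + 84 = -6*l^2 - 36*l - 30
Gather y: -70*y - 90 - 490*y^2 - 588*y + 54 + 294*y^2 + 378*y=-196*y^2 - 280*y - 36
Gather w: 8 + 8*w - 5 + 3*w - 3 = 11*w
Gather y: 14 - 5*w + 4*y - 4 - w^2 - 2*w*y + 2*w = -w^2 - 3*w + y*(4 - 2*w) + 10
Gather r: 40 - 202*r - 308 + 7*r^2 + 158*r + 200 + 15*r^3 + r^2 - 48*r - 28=15*r^3 + 8*r^2 - 92*r - 96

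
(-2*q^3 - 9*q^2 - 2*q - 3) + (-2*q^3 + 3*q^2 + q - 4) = -4*q^3 - 6*q^2 - q - 7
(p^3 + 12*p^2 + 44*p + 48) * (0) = 0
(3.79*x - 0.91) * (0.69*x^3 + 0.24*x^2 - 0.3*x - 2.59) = 2.6151*x^4 + 0.2817*x^3 - 1.3554*x^2 - 9.5431*x + 2.3569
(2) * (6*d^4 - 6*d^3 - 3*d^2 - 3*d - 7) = 12*d^4 - 12*d^3 - 6*d^2 - 6*d - 14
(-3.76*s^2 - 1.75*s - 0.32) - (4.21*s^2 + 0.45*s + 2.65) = -7.97*s^2 - 2.2*s - 2.97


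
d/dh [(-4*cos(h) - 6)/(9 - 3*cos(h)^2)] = 4*(cos(h)^2 + 3*cos(h) + 3)*sin(h)/(3*(cos(h)^2 - 3)^2)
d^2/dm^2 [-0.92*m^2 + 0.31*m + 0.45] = -1.84000000000000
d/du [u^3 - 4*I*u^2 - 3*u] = 3*u^2 - 8*I*u - 3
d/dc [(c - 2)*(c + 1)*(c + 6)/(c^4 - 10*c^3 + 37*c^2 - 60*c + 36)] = (-c^3 - 17*c^2 + 8*c + 84)/(c^5 - 13*c^4 + 67*c^3 - 171*c^2 + 216*c - 108)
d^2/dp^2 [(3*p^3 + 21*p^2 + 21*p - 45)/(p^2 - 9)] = 96/(p^3 - 9*p^2 + 27*p - 27)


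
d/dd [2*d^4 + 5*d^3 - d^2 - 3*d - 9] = 8*d^3 + 15*d^2 - 2*d - 3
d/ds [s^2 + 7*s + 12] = 2*s + 7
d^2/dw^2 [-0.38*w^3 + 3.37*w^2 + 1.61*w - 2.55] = 6.74 - 2.28*w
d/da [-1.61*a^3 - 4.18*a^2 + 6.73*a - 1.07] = -4.83*a^2 - 8.36*a + 6.73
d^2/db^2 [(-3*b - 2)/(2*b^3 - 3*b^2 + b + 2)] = 2*(-(3*b + 2)*(6*b^2 - 6*b + 1)^2 + 3*(6*b^2 - 6*b + (2*b - 1)*(3*b + 2) + 1)*(2*b^3 - 3*b^2 + b + 2))/(2*b^3 - 3*b^2 + b + 2)^3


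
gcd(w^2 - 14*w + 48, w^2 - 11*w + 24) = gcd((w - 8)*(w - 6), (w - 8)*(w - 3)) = w - 8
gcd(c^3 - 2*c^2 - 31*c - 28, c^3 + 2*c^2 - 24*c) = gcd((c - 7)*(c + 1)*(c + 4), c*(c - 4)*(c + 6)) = 1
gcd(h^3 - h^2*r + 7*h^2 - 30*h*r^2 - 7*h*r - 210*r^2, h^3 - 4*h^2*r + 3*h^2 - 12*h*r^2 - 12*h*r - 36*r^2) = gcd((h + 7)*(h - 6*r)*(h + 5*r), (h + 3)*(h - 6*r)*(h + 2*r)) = -h + 6*r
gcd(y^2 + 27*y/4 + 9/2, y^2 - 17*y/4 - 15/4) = y + 3/4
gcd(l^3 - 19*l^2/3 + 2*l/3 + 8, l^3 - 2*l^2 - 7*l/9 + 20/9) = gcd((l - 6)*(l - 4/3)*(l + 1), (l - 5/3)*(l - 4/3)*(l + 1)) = l^2 - l/3 - 4/3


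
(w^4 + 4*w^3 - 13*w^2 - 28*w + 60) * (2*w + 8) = 2*w^5 + 16*w^4 + 6*w^3 - 160*w^2 - 104*w + 480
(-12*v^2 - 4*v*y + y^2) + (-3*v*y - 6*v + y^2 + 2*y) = -12*v^2 - 7*v*y - 6*v + 2*y^2 + 2*y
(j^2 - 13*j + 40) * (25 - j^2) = -j^4 + 13*j^3 - 15*j^2 - 325*j + 1000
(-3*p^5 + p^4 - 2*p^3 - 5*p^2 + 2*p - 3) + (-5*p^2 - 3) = -3*p^5 + p^4 - 2*p^3 - 10*p^2 + 2*p - 6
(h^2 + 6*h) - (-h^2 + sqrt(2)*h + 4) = 2*h^2 - sqrt(2)*h + 6*h - 4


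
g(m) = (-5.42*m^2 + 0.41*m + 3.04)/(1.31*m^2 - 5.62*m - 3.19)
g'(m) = (0.41 - 10.84*m)/(1.31*m^2 - 5.62*m - 3.19) + (5.62 - 2.62*m)*(-5.42*m^2 + 0.41*m + 3.04)/(1.31*m^2 - 5.62*m - 3.19)^2 = (29.9233*m^2 + 26.6148*m + 15.7769)/(1.7161*m^4 - 14.7244*m^3 + 23.2266*m^2 + 35.8556*m + 10.1761)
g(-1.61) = -1.26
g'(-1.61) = 0.59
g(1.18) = 0.50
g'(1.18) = 1.39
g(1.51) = 1.00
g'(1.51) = 1.64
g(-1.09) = -0.86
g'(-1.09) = 1.11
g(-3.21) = -1.91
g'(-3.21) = 0.30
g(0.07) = -0.85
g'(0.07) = 1.39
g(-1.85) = -1.39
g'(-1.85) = 0.50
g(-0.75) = -0.18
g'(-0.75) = 4.07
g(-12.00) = -3.09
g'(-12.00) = 0.06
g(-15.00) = -3.25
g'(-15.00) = 0.04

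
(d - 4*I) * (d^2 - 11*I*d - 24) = d^3 - 15*I*d^2 - 68*d + 96*I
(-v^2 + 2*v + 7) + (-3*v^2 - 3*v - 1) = -4*v^2 - v + 6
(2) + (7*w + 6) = 7*w + 8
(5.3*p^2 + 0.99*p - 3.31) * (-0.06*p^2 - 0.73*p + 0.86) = -0.318*p^4 - 3.9284*p^3 + 4.0339*p^2 + 3.2677*p - 2.8466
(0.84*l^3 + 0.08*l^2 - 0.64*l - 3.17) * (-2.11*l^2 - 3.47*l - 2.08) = -1.7724*l^5 - 3.0836*l^4 - 0.6744*l^3 + 8.7431*l^2 + 12.3311*l + 6.5936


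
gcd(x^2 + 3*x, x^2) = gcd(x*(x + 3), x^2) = x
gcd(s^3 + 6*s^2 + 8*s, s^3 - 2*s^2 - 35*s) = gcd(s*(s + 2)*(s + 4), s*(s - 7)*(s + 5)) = s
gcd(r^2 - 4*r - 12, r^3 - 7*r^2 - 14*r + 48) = 1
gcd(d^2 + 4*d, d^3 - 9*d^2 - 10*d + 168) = d + 4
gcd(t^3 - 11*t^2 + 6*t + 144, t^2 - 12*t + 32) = t - 8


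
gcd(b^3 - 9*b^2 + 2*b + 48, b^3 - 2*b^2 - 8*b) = b + 2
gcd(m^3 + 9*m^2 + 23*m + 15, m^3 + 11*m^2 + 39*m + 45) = m^2 + 8*m + 15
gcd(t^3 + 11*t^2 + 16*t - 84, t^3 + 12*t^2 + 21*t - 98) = t^2 + 5*t - 14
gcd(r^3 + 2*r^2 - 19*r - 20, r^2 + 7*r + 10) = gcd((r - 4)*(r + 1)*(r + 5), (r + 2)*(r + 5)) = r + 5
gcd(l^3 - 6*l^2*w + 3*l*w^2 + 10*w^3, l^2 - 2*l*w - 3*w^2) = l + w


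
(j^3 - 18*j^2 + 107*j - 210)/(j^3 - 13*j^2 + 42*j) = (j - 5)/j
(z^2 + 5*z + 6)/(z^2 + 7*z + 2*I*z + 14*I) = (z^2 + 5*z + 6)/(z^2 + z*(7 + 2*I) + 14*I)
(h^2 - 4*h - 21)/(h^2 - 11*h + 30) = (h^2 - 4*h - 21)/(h^2 - 11*h + 30)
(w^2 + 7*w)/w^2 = (w + 7)/w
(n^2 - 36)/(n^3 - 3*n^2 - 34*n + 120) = (n - 6)/(n^2 - 9*n + 20)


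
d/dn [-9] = 0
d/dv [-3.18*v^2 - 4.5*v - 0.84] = -6.36*v - 4.5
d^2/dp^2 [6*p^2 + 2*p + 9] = 12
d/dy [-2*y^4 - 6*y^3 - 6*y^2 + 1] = 2*y*(-4*y^2 - 9*y - 6)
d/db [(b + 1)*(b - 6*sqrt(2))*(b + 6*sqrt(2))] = 3*b^2 + 2*b - 72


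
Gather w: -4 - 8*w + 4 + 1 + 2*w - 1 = -6*w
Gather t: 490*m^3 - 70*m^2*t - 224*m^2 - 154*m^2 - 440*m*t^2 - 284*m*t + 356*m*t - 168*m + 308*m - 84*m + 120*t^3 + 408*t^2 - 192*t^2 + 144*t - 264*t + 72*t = 490*m^3 - 378*m^2 + 56*m + 120*t^3 + t^2*(216 - 440*m) + t*(-70*m^2 + 72*m - 48)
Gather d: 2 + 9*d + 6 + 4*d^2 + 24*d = 4*d^2 + 33*d + 8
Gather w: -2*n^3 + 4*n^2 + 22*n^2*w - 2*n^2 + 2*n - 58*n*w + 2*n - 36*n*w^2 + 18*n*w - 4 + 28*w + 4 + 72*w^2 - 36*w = -2*n^3 + 2*n^2 + 4*n + w^2*(72 - 36*n) + w*(22*n^2 - 40*n - 8)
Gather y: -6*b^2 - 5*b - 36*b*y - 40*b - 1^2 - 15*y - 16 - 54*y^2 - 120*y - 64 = -6*b^2 - 45*b - 54*y^2 + y*(-36*b - 135) - 81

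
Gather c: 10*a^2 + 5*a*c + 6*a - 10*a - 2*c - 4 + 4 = 10*a^2 - 4*a + c*(5*a - 2)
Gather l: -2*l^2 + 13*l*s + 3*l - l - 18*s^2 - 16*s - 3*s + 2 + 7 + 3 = -2*l^2 + l*(13*s + 2) - 18*s^2 - 19*s + 12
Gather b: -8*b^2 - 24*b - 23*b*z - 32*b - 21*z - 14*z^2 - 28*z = -8*b^2 + b*(-23*z - 56) - 14*z^2 - 49*z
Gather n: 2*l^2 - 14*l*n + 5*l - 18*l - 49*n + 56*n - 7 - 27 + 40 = 2*l^2 - 13*l + n*(7 - 14*l) + 6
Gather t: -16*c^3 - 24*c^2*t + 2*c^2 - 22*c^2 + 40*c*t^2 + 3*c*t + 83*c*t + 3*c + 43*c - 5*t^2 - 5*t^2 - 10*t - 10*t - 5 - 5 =-16*c^3 - 20*c^2 + 46*c + t^2*(40*c - 10) + t*(-24*c^2 + 86*c - 20) - 10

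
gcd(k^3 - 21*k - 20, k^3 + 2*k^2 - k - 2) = k + 1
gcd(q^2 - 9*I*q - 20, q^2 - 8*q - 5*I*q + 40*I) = q - 5*I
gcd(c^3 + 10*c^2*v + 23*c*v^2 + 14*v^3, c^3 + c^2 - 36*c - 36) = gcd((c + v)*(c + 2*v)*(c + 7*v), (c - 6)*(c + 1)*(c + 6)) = 1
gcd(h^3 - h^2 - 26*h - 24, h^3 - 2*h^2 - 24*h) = h^2 - 2*h - 24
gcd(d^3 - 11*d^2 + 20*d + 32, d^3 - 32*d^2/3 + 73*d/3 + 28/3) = d - 4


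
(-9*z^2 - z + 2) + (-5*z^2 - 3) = -14*z^2 - z - 1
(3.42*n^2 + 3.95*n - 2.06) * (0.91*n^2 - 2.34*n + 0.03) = 3.1122*n^4 - 4.4083*n^3 - 11.015*n^2 + 4.9389*n - 0.0618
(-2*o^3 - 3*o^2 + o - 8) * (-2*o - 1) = 4*o^4 + 8*o^3 + o^2 + 15*o + 8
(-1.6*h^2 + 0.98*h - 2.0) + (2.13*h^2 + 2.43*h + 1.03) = 0.53*h^2 + 3.41*h - 0.97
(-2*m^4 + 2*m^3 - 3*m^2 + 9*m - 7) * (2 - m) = 2*m^5 - 6*m^4 + 7*m^3 - 15*m^2 + 25*m - 14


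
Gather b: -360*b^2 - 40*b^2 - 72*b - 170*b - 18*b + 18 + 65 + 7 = -400*b^2 - 260*b + 90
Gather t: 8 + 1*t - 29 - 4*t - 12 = -3*t - 33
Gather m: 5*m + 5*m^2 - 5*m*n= 5*m^2 + m*(5 - 5*n)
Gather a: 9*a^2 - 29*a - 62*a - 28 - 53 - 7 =9*a^2 - 91*a - 88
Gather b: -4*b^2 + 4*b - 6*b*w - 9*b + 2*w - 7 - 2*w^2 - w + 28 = -4*b^2 + b*(-6*w - 5) - 2*w^2 + w + 21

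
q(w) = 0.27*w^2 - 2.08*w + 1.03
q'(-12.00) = -8.56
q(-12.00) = 64.87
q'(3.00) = -0.46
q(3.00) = -2.78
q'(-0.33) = -2.26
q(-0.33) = 1.75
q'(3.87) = 0.01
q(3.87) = -2.98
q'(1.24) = -1.41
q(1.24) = -1.13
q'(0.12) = -2.02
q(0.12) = 0.78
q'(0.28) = -1.93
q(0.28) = 0.47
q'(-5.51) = -5.06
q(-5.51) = 20.69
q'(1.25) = -1.40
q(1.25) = -1.15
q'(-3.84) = -4.15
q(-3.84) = 13.00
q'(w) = 0.54*w - 2.08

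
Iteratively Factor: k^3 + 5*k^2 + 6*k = (k + 3)*(k^2 + 2*k) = k*(k + 3)*(k + 2)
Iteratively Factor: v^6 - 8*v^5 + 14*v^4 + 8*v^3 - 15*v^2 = (v - 5)*(v^5 - 3*v^4 - v^3 + 3*v^2) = v*(v - 5)*(v^4 - 3*v^3 - v^2 + 3*v) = v*(v - 5)*(v - 1)*(v^3 - 2*v^2 - 3*v) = v^2*(v - 5)*(v - 1)*(v^2 - 2*v - 3) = v^2*(v - 5)*(v - 1)*(v + 1)*(v - 3)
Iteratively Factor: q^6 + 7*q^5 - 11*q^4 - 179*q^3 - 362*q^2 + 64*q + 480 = (q + 4)*(q^5 + 3*q^4 - 23*q^3 - 87*q^2 - 14*q + 120) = (q - 5)*(q + 4)*(q^4 + 8*q^3 + 17*q^2 - 2*q - 24) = (q - 5)*(q + 4)^2*(q^3 + 4*q^2 + q - 6) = (q - 5)*(q + 2)*(q + 4)^2*(q^2 + 2*q - 3) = (q - 5)*(q - 1)*(q + 2)*(q + 4)^2*(q + 3)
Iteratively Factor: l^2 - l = (l)*(l - 1)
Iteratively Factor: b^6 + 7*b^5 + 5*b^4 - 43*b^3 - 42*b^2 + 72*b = (b + 3)*(b^5 + 4*b^4 - 7*b^3 - 22*b^2 + 24*b) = (b - 1)*(b + 3)*(b^4 + 5*b^3 - 2*b^2 - 24*b) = (b - 2)*(b - 1)*(b + 3)*(b^3 + 7*b^2 + 12*b) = b*(b - 2)*(b - 1)*(b + 3)*(b^2 + 7*b + 12) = b*(b - 2)*(b - 1)*(b + 3)^2*(b + 4)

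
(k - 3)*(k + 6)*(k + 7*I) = k^3 + 3*k^2 + 7*I*k^2 - 18*k + 21*I*k - 126*I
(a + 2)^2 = a^2 + 4*a + 4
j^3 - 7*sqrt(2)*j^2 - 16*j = j*(j - 8*sqrt(2))*(j + sqrt(2))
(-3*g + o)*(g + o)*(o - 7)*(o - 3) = -3*g^2*o^2 + 30*g^2*o - 63*g^2 - 2*g*o^3 + 20*g*o^2 - 42*g*o + o^4 - 10*o^3 + 21*o^2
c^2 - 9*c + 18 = (c - 6)*(c - 3)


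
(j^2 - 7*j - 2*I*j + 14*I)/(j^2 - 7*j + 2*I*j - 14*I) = (j - 2*I)/(j + 2*I)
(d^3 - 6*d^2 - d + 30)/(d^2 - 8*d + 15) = d + 2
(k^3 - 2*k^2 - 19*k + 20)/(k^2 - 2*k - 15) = (k^2 + 3*k - 4)/(k + 3)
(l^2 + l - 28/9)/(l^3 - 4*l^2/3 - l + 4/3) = (l + 7/3)/(l^2 - 1)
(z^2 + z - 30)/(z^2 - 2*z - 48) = (z - 5)/(z - 8)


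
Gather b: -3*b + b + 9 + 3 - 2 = 10 - 2*b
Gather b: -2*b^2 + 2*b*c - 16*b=-2*b^2 + b*(2*c - 16)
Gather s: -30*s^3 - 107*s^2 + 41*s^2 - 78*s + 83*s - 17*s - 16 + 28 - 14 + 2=-30*s^3 - 66*s^2 - 12*s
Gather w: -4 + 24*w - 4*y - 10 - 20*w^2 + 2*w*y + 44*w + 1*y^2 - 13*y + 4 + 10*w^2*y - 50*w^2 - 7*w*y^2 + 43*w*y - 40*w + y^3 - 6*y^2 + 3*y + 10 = w^2*(10*y - 70) + w*(-7*y^2 + 45*y + 28) + y^3 - 5*y^2 - 14*y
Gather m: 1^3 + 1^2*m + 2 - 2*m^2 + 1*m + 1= -2*m^2 + 2*m + 4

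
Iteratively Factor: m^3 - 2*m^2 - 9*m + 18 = (m - 3)*(m^2 + m - 6) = (m - 3)*(m + 3)*(m - 2)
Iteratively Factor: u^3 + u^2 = (u)*(u^2 + u) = u*(u + 1)*(u)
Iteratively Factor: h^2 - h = (h - 1)*(h)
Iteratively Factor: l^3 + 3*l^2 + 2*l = (l)*(l^2 + 3*l + 2) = l*(l + 1)*(l + 2)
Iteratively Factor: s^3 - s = (s)*(s^2 - 1) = s*(s - 1)*(s + 1)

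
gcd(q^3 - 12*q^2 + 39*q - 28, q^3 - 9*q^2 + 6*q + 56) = q^2 - 11*q + 28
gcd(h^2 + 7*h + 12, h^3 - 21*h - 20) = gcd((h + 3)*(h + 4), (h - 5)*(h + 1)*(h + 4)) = h + 4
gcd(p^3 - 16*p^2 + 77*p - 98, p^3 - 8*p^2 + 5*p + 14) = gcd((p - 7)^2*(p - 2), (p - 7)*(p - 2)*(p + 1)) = p^2 - 9*p + 14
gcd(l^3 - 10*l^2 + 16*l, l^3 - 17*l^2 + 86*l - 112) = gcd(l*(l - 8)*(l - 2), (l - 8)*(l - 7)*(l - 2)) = l^2 - 10*l + 16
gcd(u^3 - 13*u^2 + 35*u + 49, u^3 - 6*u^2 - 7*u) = u^2 - 6*u - 7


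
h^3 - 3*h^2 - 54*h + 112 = (h - 8)*(h - 2)*(h + 7)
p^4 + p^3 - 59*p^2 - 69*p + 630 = (p - 7)*(p - 3)*(p + 5)*(p + 6)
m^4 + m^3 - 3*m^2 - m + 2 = (m - 1)^2*(m + 1)*(m + 2)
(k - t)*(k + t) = k^2 - t^2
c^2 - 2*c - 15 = (c - 5)*(c + 3)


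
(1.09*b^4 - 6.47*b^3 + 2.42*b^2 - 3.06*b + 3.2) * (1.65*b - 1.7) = 1.7985*b^5 - 12.5285*b^4 + 14.992*b^3 - 9.163*b^2 + 10.482*b - 5.44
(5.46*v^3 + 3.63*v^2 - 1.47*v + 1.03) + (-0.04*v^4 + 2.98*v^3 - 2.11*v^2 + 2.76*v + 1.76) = -0.04*v^4 + 8.44*v^3 + 1.52*v^2 + 1.29*v + 2.79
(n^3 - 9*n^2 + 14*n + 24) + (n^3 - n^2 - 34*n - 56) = 2*n^3 - 10*n^2 - 20*n - 32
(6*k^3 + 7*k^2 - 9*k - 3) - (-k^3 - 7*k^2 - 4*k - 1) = 7*k^3 + 14*k^2 - 5*k - 2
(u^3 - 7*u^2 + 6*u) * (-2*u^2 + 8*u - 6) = -2*u^5 + 22*u^4 - 74*u^3 + 90*u^2 - 36*u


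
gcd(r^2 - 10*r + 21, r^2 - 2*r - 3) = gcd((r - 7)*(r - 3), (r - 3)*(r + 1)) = r - 3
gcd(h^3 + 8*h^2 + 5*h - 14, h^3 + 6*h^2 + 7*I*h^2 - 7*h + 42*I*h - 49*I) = h^2 + 6*h - 7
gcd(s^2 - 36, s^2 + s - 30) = s + 6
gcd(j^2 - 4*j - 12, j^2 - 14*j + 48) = j - 6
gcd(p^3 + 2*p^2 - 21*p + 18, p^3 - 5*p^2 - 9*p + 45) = p - 3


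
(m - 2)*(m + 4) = m^2 + 2*m - 8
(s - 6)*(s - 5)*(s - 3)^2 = s^4 - 17*s^3 + 105*s^2 - 279*s + 270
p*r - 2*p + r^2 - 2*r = (p + r)*(r - 2)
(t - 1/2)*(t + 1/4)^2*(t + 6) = t^4 + 6*t^3 - 3*t^2/16 - 37*t/32 - 3/16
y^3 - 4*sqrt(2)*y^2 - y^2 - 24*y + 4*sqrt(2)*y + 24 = (y - 1)*(y - 6*sqrt(2))*(y + 2*sqrt(2))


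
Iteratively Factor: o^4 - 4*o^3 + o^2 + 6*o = (o + 1)*(o^3 - 5*o^2 + 6*o) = (o - 3)*(o + 1)*(o^2 - 2*o) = (o - 3)*(o - 2)*(o + 1)*(o)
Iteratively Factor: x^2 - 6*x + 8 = (x - 2)*(x - 4)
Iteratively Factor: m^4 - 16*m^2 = (m + 4)*(m^3 - 4*m^2) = m*(m + 4)*(m^2 - 4*m) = m^2*(m + 4)*(m - 4)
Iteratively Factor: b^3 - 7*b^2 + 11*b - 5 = (b - 5)*(b^2 - 2*b + 1) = (b - 5)*(b - 1)*(b - 1)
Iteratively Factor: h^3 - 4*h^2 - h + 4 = (h + 1)*(h^2 - 5*h + 4) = (h - 4)*(h + 1)*(h - 1)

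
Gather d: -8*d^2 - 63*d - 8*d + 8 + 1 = -8*d^2 - 71*d + 9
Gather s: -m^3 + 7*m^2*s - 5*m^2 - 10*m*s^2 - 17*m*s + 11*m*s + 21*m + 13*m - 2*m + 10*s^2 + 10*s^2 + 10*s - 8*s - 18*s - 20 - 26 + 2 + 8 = -m^3 - 5*m^2 + 32*m + s^2*(20 - 10*m) + s*(7*m^2 - 6*m - 16) - 36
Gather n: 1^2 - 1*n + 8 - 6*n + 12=21 - 7*n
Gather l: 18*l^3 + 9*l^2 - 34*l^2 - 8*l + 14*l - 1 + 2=18*l^3 - 25*l^2 + 6*l + 1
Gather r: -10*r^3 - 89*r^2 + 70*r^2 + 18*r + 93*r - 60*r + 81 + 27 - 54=-10*r^3 - 19*r^2 + 51*r + 54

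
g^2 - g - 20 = (g - 5)*(g + 4)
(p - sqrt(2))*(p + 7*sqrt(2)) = p^2 + 6*sqrt(2)*p - 14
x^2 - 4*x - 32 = (x - 8)*(x + 4)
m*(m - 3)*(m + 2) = m^3 - m^2 - 6*m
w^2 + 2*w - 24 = (w - 4)*(w + 6)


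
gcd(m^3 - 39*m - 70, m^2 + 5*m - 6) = 1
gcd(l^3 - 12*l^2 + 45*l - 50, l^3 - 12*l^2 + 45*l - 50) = l^3 - 12*l^2 + 45*l - 50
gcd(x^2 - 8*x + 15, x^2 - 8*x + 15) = x^2 - 8*x + 15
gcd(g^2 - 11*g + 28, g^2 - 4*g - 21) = g - 7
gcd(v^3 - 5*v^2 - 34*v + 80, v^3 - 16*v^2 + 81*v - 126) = 1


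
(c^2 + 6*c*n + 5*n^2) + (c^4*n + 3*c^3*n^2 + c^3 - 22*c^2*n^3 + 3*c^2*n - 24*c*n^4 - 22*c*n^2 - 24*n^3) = c^4*n + 3*c^3*n^2 + c^3 - 22*c^2*n^3 + 3*c^2*n + c^2 - 24*c*n^4 - 22*c*n^2 + 6*c*n - 24*n^3 + 5*n^2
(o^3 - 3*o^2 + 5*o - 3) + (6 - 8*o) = o^3 - 3*o^2 - 3*o + 3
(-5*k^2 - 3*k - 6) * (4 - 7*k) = 35*k^3 + k^2 + 30*k - 24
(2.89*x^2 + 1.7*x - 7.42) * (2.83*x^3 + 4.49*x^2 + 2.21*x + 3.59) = 8.1787*x^5 + 17.7871*x^4 - 6.9787*x^3 - 19.1837*x^2 - 10.2952*x - 26.6378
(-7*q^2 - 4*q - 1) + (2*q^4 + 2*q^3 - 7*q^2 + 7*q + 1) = 2*q^4 + 2*q^3 - 14*q^2 + 3*q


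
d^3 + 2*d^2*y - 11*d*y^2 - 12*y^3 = (d - 3*y)*(d + y)*(d + 4*y)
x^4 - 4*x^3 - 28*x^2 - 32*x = x*(x - 8)*(x + 2)^2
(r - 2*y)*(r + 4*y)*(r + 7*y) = r^3 + 9*r^2*y + 6*r*y^2 - 56*y^3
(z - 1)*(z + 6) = z^2 + 5*z - 6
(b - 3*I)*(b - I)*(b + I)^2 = b^4 - 2*I*b^3 + 4*b^2 - 2*I*b + 3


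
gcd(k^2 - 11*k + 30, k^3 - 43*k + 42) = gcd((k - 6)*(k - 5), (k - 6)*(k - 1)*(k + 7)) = k - 6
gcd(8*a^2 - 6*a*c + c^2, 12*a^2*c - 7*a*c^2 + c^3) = 4*a - c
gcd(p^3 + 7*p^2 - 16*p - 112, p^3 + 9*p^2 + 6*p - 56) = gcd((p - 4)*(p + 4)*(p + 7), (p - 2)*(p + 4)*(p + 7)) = p^2 + 11*p + 28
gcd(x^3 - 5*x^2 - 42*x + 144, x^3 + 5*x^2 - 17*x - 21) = x - 3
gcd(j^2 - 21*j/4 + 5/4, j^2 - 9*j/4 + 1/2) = j - 1/4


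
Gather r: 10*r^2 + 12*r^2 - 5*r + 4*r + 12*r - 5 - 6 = 22*r^2 + 11*r - 11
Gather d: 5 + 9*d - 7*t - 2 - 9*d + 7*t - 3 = 0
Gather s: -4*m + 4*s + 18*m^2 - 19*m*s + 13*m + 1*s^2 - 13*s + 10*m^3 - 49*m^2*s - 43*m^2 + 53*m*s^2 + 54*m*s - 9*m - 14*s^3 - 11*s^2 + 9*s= 10*m^3 - 25*m^2 - 14*s^3 + s^2*(53*m - 10) + s*(-49*m^2 + 35*m)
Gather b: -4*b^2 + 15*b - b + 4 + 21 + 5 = -4*b^2 + 14*b + 30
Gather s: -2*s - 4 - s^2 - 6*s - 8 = -s^2 - 8*s - 12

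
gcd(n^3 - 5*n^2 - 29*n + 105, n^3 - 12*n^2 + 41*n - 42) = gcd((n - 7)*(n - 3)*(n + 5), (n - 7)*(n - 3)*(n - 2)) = n^2 - 10*n + 21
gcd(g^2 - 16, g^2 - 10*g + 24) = g - 4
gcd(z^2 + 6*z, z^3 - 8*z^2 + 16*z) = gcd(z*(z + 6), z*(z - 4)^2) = z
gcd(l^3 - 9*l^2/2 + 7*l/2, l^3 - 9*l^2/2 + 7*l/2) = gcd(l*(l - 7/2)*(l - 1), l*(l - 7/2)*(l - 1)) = l^3 - 9*l^2/2 + 7*l/2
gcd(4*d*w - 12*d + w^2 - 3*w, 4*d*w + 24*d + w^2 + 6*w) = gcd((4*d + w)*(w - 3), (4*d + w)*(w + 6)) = 4*d + w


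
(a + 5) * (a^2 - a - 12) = a^3 + 4*a^2 - 17*a - 60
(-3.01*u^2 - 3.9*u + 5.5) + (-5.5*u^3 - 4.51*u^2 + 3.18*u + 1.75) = -5.5*u^3 - 7.52*u^2 - 0.72*u + 7.25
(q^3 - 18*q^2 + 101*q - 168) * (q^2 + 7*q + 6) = q^5 - 11*q^4 - 19*q^3 + 431*q^2 - 570*q - 1008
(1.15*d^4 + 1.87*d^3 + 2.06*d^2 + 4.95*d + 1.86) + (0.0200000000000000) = 1.15*d^4 + 1.87*d^3 + 2.06*d^2 + 4.95*d + 1.88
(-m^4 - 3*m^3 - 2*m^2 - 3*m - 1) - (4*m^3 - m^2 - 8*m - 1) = -m^4 - 7*m^3 - m^2 + 5*m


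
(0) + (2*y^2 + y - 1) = 2*y^2 + y - 1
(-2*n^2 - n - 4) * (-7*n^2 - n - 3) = 14*n^4 + 9*n^3 + 35*n^2 + 7*n + 12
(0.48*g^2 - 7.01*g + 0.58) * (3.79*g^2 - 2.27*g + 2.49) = 1.8192*g^4 - 27.6575*g^3 + 19.3061*g^2 - 18.7715*g + 1.4442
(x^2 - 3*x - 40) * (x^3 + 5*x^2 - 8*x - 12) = x^5 + 2*x^4 - 63*x^3 - 188*x^2 + 356*x + 480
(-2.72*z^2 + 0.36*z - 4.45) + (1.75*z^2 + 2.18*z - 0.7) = -0.97*z^2 + 2.54*z - 5.15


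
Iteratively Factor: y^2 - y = (y - 1)*(y)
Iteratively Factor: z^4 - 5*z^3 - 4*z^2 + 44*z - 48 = (z - 2)*(z^3 - 3*z^2 - 10*z + 24) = (z - 4)*(z - 2)*(z^2 + z - 6) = (z - 4)*(z - 2)^2*(z + 3)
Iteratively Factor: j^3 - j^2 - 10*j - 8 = (j + 1)*(j^2 - 2*j - 8) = (j - 4)*(j + 1)*(j + 2)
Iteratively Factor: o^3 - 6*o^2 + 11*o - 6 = (o - 1)*(o^2 - 5*o + 6) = (o - 2)*(o - 1)*(o - 3)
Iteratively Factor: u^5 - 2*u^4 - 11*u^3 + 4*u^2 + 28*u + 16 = (u + 1)*(u^4 - 3*u^3 - 8*u^2 + 12*u + 16) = (u + 1)^2*(u^3 - 4*u^2 - 4*u + 16) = (u - 4)*(u + 1)^2*(u^2 - 4) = (u - 4)*(u - 2)*(u + 1)^2*(u + 2)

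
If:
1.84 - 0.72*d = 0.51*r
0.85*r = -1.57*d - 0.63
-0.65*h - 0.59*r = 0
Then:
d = -9.99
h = -16.08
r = 17.71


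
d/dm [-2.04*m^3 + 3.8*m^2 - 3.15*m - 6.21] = -6.12*m^2 + 7.6*m - 3.15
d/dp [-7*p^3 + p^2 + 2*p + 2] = -21*p^2 + 2*p + 2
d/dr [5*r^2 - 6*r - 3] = 10*r - 6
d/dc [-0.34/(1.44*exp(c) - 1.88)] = 0.4896*exp(c)/(1.44*exp(c) - 1.88)^2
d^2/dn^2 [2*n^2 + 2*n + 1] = 4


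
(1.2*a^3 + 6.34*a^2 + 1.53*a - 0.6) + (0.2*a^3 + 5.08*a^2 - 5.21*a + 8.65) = 1.4*a^3 + 11.42*a^2 - 3.68*a + 8.05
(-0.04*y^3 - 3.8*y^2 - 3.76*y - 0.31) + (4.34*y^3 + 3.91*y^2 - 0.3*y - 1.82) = 4.3*y^3 + 0.11*y^2 - 4.06*y - 2.13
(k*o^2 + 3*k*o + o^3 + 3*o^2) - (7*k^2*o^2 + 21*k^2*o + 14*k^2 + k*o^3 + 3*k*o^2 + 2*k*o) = -7*k^2*o^2 - 21*k^2*o - 14*k^2 - k*o^3 - 2*k*o^2 + k*o + o^3 + 3*o^2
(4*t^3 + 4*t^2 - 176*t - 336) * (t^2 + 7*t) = 4*t^5 + 32*t^4 - 148*t^3 - 1568*t^2 - 2352*t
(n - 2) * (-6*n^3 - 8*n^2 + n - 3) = -6*n^4 + 4*n^3 + 17*n^2 - 5*n + 6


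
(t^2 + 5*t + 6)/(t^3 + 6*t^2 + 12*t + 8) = (t + 3)/(t^2 + 4*t + 4)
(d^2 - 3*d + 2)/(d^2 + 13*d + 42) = (d^2 - 3*d + 2)/(d^2 + 13*d + 42)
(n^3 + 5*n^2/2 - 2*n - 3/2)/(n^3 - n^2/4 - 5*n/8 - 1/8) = 4*(n + 3)/(4*n + 1)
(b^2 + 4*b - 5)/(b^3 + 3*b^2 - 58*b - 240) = (b - 1)/(b^2 - 2*b - 48)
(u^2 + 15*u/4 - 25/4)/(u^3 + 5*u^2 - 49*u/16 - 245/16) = 4*(4*u - 5)/(16*u^2 - 49)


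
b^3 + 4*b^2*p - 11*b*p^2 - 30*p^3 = (b - 3*p)*(b + 2*p)*(b + 5*p)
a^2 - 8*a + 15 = (a - 5)*(a - 3)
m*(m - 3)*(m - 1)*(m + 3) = m^4 - m^3 - 9*m^2 + 9*m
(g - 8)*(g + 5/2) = g^2 - 11*g/2 - 20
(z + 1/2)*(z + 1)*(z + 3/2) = z^3 + 3*z^2 + 11*z/4 + 3/4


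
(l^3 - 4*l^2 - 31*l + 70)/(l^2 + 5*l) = l - 9 + 14/l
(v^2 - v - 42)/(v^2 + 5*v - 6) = (v - 7)/(v - 1)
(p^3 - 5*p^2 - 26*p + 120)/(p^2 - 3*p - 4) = (p^2 - p - 30)/(p + 1)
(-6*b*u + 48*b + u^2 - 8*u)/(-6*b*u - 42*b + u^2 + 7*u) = (u - 8)/(u + 7)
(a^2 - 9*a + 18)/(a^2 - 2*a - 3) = (a - 6)/(a + 1)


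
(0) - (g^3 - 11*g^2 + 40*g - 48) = -g^3 + 11*g^2 - 40*g + 48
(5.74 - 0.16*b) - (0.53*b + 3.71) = 2.03 - 0.69*b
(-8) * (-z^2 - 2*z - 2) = 8*z^2 + 16*z + 16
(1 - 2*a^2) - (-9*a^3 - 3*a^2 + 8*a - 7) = 9*a^3 + a^2 - 8*a + 8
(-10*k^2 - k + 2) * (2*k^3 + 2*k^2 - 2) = -20*k^5 - 22*k^4 + 2*k^3 + 24*k^2 + 2*k - 4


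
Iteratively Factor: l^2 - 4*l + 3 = (l - 1)*(l - 3)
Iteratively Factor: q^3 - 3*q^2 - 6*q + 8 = (q - 1)*(q^2 - 2*q - 8) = (q - 4)*(q - 1)*(q + 2)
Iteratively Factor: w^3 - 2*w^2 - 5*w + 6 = (w + 2)*(w^2 - 4*w + 3) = (w - 1)*(w + 2)*(w - 3)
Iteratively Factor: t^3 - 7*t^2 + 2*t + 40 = (t + 2)*(t^2 - 9*t + 20) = (t - 5)*(t + 2)*(t - 4)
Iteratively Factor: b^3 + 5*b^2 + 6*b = (b)*(b^2 + 5*b + 6) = b*(b + 2)*(b + 3)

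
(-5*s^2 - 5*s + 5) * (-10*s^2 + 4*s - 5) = 50*s^4 + 30*s^3 - 45*s^2 + 45*s - 25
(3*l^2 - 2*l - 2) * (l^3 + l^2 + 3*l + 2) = 3*l^5 + l^4 + 5*l^3 - 2*l^2 - 10*l - 4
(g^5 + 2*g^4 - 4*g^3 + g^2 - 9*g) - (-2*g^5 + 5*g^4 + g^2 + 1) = 3*g^5 - 3*g^4 - 4*g^3 - 9*g - 1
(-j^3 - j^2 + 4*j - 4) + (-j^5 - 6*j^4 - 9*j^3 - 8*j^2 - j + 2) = -j^5 - 6*j^4 - 10*j^3 - 9*j^2 + 3*j - 2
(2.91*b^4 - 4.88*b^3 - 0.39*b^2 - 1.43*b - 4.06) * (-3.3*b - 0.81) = -9.603*b^5 + 13.7469*b^4 + 5.2398*b^3 + 5.0349*b^2 + 14.5563*b + 3.2886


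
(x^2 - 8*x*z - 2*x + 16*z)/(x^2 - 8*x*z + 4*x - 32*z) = (x - 2)/(x + 4)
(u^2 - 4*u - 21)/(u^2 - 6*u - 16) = (-u^2 + 4*u + 21)/(-u^2 + 6*u + 16)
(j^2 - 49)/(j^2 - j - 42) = (j + 7)/(j + 6)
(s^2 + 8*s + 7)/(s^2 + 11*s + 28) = (s + 1)/(s + 4)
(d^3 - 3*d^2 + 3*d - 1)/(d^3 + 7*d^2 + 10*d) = (d^3 - 3*d^2 + 3*d - 1)/(d*(d^2 + 7*d + 10))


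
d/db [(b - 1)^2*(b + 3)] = (b - 1)*(3*b + 5)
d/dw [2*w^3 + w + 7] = 6*w^2 + 1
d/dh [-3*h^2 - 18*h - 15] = -6*h - 18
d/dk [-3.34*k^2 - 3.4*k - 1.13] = -6.68*k - 3.4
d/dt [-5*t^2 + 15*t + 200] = 15 - 10*t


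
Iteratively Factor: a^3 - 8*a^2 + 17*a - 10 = (a - 2)*(a^2 - 6*a + 5) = (a - 5)*(a - 2)*(a - 1)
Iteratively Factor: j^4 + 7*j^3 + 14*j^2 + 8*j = (j + 2)*(j^3 + 5*j^2 + 4*j) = (j + 1)*(j + 2)*(j^2 + 4*j) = (j + 1)*(j + 2)*(j + 4)*(j)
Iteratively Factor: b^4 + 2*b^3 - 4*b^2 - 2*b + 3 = (b + 3)*(b^3 - b^2 - b + 1) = (b - 1)*(b + 3)*(b^2 - 1) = (b - 1)*(b + 1)*(b + 3)*(b - 1)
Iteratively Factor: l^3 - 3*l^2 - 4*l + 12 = (l + 2)*(l^2 - 5*l + 6) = (l - 2)*(l + 2)*(l - 3)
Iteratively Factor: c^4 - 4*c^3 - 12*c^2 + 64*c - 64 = (c - 4)*(c^3 - 12*c + 16) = (c - 4)*(c - 2)*(c^2 + 2*c - 8) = (c - 4)*(c - 2)^2*(c + 4)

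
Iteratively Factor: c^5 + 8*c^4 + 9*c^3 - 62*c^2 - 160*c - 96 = (c + 2)*(c^4 + 6*c^3 - 3*c^2 - 56*c - 48) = (c + 2)*(c + 4)*(c^3 + 2*c^2 - 11*c - 12) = (c - 3)*(c + 2)*(c + 4)*(c^2 + 5*c + 4) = (c - 3)*(c + 2)*(c + 4)^2*(c + 1)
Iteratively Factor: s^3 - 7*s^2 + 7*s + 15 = (s - 3)*(s^2 - 4*s - 5) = (s - 5)*(s - 3)*(s + 1)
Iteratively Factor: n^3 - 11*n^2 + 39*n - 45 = (n - 5)*(n^2 - 6*n + 9) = (n - 5)*(n - 3)*(n - 3)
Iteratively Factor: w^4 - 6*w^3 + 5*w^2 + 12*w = (w - 4)*(w^3 - 2*w^2 - 3*w) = w*(w - 4)*(w^2 - 2*w - 3) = w*(w - 4)*(w - 3)*(w + 1)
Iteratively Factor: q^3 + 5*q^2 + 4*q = (q)*(q^2 + 5*q + 4) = q*(q + 1)*(q + 4)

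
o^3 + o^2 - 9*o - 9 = (o - 3)*(o + 1)*(o + 3)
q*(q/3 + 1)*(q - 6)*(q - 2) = q^4/3 - 5*q^3/3 - 4*q^2 + 12*q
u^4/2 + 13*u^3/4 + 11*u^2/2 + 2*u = u*(u/2 + 1)*(u + 1/2)*(u + 4)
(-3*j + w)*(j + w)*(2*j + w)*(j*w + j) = -6*j^4*w - 6*j^4 - 7*j^3*w^2 - 7*j^3*w + j*w^4 + j*w^3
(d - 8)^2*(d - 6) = d^3 - 22*d^2 + 160*d - 384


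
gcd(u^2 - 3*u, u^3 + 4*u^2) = u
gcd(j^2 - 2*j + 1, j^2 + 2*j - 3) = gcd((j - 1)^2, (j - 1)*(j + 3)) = j - 1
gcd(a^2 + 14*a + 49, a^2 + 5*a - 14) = a + 7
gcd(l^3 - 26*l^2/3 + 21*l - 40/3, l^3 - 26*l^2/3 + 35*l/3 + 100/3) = l - 5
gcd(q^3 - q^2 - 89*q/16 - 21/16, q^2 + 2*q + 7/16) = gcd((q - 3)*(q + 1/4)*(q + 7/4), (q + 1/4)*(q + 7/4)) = q^2 + 2*q + 7/16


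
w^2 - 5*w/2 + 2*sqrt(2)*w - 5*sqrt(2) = (w - 5/2)*(w + 2*sqrt(2))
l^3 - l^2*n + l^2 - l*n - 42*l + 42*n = (l - 6)*(l + 7)*(l - n)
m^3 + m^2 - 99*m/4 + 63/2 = (m - 7/2)*(m - 3/2)*(m + 6)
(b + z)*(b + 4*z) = b^2 + 5*b*z + 4*z^2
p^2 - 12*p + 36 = (p - 6)^2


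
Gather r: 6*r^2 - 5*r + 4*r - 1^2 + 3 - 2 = 6*r^2 - r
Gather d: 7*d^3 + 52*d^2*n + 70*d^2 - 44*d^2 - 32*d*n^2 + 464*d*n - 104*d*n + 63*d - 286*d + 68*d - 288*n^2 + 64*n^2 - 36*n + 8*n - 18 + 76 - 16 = 7*d^3 + d^2*(52*n + 26) + d*(-32*n^2 + 360*n - 155) - 224*n^2 - 28*n + 42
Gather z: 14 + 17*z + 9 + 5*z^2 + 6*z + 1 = 5*z^2 + 23*z + 24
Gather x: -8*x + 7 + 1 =8 - 8*x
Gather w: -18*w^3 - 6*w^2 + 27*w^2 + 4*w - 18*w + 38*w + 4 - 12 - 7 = -18*w^3 + 21*w^2 + 24*w - 15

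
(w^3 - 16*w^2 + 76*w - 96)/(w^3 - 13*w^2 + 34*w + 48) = (w - 2)/(w + 1)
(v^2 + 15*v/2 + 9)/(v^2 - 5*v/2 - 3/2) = (2*v^2 + 15*v + 18)/(2*v^2 - 5*v - 3)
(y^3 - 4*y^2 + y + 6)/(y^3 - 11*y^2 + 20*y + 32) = (y^2 - 5*y + 6)/(y^2 - 12*y + 32)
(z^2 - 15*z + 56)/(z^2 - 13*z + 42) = (z - 8)/(z - 6)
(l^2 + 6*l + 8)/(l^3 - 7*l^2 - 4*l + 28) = (l + 4)/(l^2 - 9*l + 14)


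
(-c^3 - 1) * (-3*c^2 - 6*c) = 3*c^5 + 6*c^4 + 3*c^2 + 6*c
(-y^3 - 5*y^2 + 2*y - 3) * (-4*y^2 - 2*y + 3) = 4*y^5 + 22*y^4 - y^3 - 7*y^2 + 12*y - 9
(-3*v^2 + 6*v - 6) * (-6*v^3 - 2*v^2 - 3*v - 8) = 18*v^5 - 30*v^4 + 33*v^3 + 18*v^2 - 30*v + 48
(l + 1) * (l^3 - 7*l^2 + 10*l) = l^4 - 6*l^3 + 3*l^2 + 10*l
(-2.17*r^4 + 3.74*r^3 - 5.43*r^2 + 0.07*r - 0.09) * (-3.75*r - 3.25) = 8.1375*r^5 - 6.9725*r^4 + 8.2075*r^3 + 17.385*r^2 + 0.11*r + 0.2925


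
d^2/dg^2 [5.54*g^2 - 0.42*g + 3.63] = 11.0800000000000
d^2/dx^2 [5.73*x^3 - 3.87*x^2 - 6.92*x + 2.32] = 34.38*x - 7.74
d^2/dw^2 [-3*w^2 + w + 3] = -6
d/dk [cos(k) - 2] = -sin(k)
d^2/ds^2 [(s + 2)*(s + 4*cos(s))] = -4*(s + 2)*cos(s) - 8*sin(s) + 2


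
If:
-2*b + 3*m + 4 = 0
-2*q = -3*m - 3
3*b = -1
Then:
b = -1/3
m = -14/9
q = -5/6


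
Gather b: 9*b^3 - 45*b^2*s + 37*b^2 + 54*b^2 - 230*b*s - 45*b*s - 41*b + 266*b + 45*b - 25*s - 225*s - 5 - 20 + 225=9*b^3 + b^2*(91 - 45*s) + b*(270 - 275*s) - 250*s + 200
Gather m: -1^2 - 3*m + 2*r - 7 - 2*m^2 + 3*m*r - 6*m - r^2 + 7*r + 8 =-2*m^2 + m*(3*r - 9) - r^2 + 9*r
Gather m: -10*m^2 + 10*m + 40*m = -10*m^2 + 50*m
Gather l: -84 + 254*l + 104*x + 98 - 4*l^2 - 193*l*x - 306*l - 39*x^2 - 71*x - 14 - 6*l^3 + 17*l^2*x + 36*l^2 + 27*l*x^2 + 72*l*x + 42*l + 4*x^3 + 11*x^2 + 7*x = -6*l^3 + l^2*(17*x + 32) + l*(27*x^2 - 121*x - 10) + 4*x^3 - 28*x^2 + 40*x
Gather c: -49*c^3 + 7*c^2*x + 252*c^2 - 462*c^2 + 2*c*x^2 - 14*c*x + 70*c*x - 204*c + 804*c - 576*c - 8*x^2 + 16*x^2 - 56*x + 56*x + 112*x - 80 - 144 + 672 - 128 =-49*c^3 + c^2*(7*x - 210) + c*(2*x^2 + 56*x + 24) + 8*x^2 + 112*x + 320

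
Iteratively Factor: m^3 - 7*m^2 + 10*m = (m - 5)*(m^2 - 2*m) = m*(m - 5)*(m - 2)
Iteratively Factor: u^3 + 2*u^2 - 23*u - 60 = (u - 5)*(u^2 + 7*u + 12) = (u - 5)*(u + 4)*(u + 3)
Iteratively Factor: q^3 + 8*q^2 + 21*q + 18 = (q + 3)*(q^2 + 5*q + 6) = (q + 3)^2*(q + 2)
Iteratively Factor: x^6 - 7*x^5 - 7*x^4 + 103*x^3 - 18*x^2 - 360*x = (x)*(x^5 - 7*x^4 - 7*x^3 + 103*x^2 - 18*x - 360) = x*(x + 3)*(x^4 - 10*x^3 + 23*x^2 + 34*x - 120) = x*(x - 4)*(x + 3)*(x^3 - 6*x^2 - x + 30) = x*(x - 5)*(x - 4)*(x + 3)*(x^2 - x - 6) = x*(x - 5)*(x - 4)*(x + 2)*(x + 3)*(x - 3)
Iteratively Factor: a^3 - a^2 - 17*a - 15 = (a - 5)*(a^2 + 4*a + 3) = (a - 5)*(a + 3)*(a + 1)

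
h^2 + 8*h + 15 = (h + 3)*(h + 5)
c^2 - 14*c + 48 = (c - 8)*(c - 6)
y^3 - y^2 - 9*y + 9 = (y - 3)*(y - 1)*(y + 3)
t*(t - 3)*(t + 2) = t^3 - t^2 - 6*t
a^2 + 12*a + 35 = (a + 5)*(a + 7)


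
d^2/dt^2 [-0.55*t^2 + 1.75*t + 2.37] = -1.10000000000000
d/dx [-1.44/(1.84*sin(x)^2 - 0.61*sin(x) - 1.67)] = (5.2992*sin(x) - 0.8784)*cos(x)/(-1.84*sin(x)^2 + 0.61*sin(x) + 1.67)^2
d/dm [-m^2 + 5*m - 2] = 5 - 2*m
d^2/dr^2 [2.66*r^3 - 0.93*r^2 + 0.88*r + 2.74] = 15.96*r - 1.86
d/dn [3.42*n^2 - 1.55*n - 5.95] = 6.84*n - 1.55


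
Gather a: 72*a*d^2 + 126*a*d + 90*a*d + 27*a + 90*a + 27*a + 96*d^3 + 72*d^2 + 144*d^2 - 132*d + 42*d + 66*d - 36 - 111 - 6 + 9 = a*(72*d^2 + 216*d + 144) + 96*d^3 + 216*d^2 - 24*d - 144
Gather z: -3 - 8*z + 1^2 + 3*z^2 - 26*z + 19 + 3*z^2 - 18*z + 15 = 6*z^2 - 52*z + 32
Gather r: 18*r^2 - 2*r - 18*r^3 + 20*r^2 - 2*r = -18*r^3 + 38*r^2 - 4*r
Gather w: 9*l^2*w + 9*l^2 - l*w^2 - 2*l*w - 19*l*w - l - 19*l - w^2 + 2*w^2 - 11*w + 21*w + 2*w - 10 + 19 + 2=9*l^2 - 20*l + w^2*(1 - l) + w*(9*l^2 - 21*l + 12) + 11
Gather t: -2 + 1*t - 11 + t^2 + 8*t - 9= t^2 + 9*t - 22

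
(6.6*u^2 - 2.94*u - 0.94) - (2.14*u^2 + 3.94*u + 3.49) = 4.46*u^2 - 6.88*u - 4.43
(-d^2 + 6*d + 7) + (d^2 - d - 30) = 5*d - 23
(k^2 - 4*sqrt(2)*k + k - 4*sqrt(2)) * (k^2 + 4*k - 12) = k^4 - 4*sqrt(2)*k^3 + 5*k^3 - 20*sqrt(2)*k^2 - 8*k^2 - 12*k + 32*sqrt(2)*k + 48*sqrt(2)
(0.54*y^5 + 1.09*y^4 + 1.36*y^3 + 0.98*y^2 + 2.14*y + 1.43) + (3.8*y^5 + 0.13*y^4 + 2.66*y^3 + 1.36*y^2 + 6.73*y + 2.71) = 4.34*y^5 + 1.22*y^4 + 4.02*y^3 + 2.34*y^2 + 8.87*y + 4.14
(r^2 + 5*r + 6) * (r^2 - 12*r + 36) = r^4 - 7*r^3 - 18*r^2 + 108*r + 216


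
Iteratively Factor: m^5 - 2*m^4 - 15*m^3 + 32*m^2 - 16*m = (m - 4)*(m^4 + 2*m^3 - 7*m^2 + 4*m) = m*(m - 4)*(m^3 + 2*m^2 - 7*m + 4) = m*(m - 4)*(m - 1)*(m^2 + 3*m - 4) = m*(m - 4)*(m - 1)^2*(m + 4)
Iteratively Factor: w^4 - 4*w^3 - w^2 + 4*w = (w - 1)*(w^3 - 3*w^2 - 4*w) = (w - 4)*(w - 1)*(w^2 + w) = w*(w - 4)*(w - 1)*(w + 1)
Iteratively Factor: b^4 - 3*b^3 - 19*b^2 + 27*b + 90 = (b + 2)*(b^3 - 5*b^2 - 9*b + 45) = (b + 2)*(b + 3)*(b^2 - 8*b + 15) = (b - 3)*(b + 2)*(b + 3)*(b - 5)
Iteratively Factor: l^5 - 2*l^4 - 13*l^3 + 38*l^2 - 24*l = (l - 3)*(l^4 + l^3 - 10*l^2 + 8*l) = (l - 3)*(l + 4)*(l^3 - 3*l^2 + 2*l) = (l - 3)*(l - 2)*(l + 4)*(l^2 - l) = (l - 3)*(l - 2)*(l - 1)*(l + 4)*(l)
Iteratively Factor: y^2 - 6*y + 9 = (y - 3)*(y - 3)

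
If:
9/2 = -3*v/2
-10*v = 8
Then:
No Solution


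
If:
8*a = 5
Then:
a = 5/8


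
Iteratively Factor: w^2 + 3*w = (w)*(w + 3)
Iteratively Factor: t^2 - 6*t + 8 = (t - 2)*(t - 4)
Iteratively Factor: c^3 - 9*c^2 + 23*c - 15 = (c - 5)*(c^2 - 4*c + 3) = (c - 5)*(c - 1)*(c - 3)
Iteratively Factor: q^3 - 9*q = (q + 3)*(q^2 - 3*q) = (q - 3)*(q + 3)*(q)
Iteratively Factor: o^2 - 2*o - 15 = (o + 3)*(o - 5)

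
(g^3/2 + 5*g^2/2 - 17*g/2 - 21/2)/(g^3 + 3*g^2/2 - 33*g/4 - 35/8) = 4*(g^3 + 5*g^2 - 17*g - 21)/(8*g^3 + 12*g^2 - 66*g - 35)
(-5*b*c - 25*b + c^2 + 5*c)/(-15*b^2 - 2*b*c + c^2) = (c + 5)/(3*b + c)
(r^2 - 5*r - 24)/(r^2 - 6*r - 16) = (r + 3)/(r + 2)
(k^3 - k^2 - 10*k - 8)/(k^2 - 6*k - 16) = (k^2 - 3*k - 4)/(k - 8)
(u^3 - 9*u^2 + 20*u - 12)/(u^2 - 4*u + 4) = (u^2 - 7*u + 6)/(u - 2)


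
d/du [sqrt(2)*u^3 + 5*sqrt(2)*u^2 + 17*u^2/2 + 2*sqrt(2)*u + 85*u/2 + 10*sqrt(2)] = 3*sqrt(2)*u^2 + 10*sqrt(2)*u + 17*u + 2*sqrt(2) + 85/2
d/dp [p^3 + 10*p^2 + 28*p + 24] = 3*p^2 + 20*p + 28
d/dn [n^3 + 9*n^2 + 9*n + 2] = 3*n^2 + 18*n + 9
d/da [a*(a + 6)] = 2*a + 6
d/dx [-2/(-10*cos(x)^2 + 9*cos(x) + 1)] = 2*(20*cos(x) - 9)*sin(x)/(-10*cos(x)^2 + 9*cos(x) + 1)^2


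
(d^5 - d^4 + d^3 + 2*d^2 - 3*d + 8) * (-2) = -2*d^5 + 2*d^4 - 2*d^3 - 4*d^2 + 6*d - 16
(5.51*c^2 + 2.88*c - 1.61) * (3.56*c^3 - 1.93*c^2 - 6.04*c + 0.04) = 19.6156*c^5 - 0.381499999999999*c^4 - 44.5704*c^3 - 14.0675*c^2 + 9.8396*c - 0.0644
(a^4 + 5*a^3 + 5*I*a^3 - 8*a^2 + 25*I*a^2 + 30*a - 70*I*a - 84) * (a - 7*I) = a^5 + 5*a^4 - 2*I*a^4 + 27*a^3 - 10*I*a^3 + 205*a^2 - 14*I*a^2 - 574*a - 210*I*a + 588*I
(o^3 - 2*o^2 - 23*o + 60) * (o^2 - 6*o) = o^5 - 8*o^4 - 11*o^3 + 198*o^2 - 360*o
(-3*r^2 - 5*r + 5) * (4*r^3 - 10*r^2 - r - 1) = -12*r^5 + 10*r^4 + 73*r^3 - 42*r^2 - 5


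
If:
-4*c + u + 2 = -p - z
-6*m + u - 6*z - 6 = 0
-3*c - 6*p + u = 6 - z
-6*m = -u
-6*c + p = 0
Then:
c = -8/41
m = -25/246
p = -48/41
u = -25/41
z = -1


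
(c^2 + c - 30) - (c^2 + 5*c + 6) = -4*c - 36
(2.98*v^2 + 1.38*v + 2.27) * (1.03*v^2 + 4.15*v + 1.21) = 3.0694*v^4 + 13.7884*v^3 + 11.6709*v^2 + 11.0903*v + 2.7467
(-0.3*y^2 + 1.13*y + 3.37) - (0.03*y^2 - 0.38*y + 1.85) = -0.33*y^2 + 1.51*y + 1.52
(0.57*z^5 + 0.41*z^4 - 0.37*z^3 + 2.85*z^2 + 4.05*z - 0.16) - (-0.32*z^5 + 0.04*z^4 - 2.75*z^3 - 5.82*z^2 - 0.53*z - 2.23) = 0.89*z^5 + 0.37*z^4 + 2.38*z^3 + 8.67*z^2 + 4.58*z + 2.07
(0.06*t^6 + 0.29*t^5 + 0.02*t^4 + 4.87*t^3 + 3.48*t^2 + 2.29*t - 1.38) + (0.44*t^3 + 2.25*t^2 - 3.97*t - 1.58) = 0.06*t^6 + 0.29*t^5 + 0.02*t^4 + 5.31*t^3 + 5.73*t^2 - 1.68*t - 2.96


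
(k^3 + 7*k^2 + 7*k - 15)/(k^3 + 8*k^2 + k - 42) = (k^2 + 4*k - 5)/(k^2 + 5*k - 14)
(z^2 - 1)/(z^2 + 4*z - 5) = (z + 1)/(z + 5)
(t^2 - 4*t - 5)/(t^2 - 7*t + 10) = (t + 1)/(t - 2)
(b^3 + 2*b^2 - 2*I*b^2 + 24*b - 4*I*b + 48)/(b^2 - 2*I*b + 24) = b + 2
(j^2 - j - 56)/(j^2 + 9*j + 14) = (j - 8)/(j + 2)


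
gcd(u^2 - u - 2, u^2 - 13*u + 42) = 1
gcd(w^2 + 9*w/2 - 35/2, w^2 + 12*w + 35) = w + 7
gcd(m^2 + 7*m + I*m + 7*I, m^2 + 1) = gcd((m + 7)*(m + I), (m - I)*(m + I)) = m + I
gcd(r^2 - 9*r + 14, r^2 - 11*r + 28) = r - 7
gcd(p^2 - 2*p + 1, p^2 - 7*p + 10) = 1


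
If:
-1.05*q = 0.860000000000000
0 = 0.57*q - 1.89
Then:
No Solution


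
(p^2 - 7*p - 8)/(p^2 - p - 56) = (p + 1)/(p + 7)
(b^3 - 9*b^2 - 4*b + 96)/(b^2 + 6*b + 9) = (b^2 - 12*b + 32)/(b + 3)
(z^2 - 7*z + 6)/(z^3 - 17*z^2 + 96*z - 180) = (z - 1)/(z^2 - 11*z + 30)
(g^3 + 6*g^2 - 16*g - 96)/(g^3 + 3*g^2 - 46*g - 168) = (g - 4)/(g - 7)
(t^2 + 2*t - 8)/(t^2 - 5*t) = (t^2 + 2*t - 8)/(t*(t - 5))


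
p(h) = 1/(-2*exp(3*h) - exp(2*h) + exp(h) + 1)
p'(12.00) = 0.00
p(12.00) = 0.00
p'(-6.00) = 0.00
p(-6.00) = 1.00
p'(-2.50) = -0.06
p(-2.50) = 0.93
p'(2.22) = 0.00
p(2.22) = -0.00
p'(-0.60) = 1.24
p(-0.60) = 1.09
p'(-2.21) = -0.06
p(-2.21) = 0.91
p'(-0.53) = 1.91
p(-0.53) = 1.20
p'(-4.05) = -0.02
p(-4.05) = 0.98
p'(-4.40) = -0.01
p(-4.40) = 0.99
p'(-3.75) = -0.02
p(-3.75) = 0.98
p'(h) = (6*exp(3*h) + 2*exp(2*h) - exp(h))/(-2*exp(3*h) - exp(2*h) + exp(h) + 1)^2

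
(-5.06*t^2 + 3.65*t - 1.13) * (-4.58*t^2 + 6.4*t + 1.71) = 23.1748*t^4 - 49.101*t^3 + 19.8828*t^2 - 0.9905*t - 1.9323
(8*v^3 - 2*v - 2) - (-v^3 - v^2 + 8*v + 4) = 9*v^3 + v^2 - 10*v - 6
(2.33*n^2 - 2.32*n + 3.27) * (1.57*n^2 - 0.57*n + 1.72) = 3.6581*n^4 - 4.9705*n^3 + 10.4639*n^2 - 5.8543*n + 5.6244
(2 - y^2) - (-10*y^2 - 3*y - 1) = 9*y^2 + 3*y + 3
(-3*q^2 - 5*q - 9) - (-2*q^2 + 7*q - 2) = -q^2 - 12*q - 7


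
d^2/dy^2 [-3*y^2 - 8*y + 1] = -6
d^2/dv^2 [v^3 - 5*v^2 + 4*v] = 6*v - 10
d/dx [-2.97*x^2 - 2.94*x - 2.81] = -5.94*x - 2.94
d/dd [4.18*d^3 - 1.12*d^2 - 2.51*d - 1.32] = 12.54*d^2 - 2.24*d - 2.51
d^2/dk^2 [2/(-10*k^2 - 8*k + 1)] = 8*(50*k^2 + 40*k - 8*(5*k + 2)^2 - 5)/(10*k^2 + 8*k - 1)^3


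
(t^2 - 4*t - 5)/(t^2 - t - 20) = (t + 1)/(t + 4)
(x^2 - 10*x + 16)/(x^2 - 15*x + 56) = (x - 2)/(x - 7)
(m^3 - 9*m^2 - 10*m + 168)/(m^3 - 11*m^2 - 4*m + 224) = (m - 6)/(m - 8)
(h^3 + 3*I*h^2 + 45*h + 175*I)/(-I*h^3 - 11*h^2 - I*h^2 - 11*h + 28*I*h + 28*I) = (I*h^2 - 10*h - 25*I)/(h^2 + h*(1 - 4*I) - 4*I)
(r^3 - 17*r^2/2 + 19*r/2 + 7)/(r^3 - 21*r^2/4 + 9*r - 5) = 2*(2*r^2 - 13*r - 7)/(4*r^2 - 13*r + 10)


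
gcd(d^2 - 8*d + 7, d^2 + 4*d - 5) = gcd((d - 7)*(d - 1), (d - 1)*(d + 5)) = d - 1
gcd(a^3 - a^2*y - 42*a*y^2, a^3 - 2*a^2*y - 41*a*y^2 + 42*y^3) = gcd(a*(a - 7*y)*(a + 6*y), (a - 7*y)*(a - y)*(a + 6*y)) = -a^2 + a*y + 42*y^2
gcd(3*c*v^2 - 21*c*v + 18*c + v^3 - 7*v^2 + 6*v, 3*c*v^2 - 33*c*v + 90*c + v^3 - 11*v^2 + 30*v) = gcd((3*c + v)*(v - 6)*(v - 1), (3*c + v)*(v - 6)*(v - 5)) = 3*c*v - 18*c + v^2 - 6*v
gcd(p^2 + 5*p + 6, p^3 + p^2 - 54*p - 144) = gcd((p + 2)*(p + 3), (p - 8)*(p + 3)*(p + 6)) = p + 3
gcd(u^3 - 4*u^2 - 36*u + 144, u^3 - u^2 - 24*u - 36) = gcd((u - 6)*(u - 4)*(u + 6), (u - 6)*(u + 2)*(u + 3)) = u - 6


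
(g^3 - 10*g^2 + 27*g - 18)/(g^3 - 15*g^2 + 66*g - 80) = (g^3 - 10*g^2 + 27*g - 18)/(g^3 - 15*g^2 + 66*g - 80)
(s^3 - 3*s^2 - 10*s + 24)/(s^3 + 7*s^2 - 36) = (s - 4)/(s + 6)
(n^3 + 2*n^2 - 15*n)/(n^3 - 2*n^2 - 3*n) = (n + 5)/(n + 1)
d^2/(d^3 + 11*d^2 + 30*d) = d/(d^2 + 11*d + 30)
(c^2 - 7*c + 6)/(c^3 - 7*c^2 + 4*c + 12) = (c - 1)/(c^2 - c - 2)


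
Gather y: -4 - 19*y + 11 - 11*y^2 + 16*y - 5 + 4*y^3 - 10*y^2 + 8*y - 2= 4*y^3 - 21*y^2 + 5*y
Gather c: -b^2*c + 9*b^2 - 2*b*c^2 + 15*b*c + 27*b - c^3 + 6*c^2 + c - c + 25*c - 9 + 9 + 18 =9*b^2 + 27*b - c^3 + c^2*(6 - 2*b) + c*(-b^2 + 15*b + 25) + 18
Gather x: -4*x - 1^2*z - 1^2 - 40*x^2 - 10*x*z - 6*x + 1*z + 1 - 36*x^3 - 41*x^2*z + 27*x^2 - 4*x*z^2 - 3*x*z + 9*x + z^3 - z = -36*x^3 + x^2*(-41*z - 13) + x*(-4*z^2 - 13*z - 1) + z^3 - z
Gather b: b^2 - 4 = b^2 - 4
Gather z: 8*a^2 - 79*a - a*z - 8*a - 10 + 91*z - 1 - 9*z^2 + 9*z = 8*a^2 - 87*a - 9*z^2 + z*(100 - a) - 11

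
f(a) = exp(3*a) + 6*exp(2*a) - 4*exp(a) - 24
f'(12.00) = 12934012510160124.64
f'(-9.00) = 0.00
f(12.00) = 4311390481196931.12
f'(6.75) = 1877642906.80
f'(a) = 3*exp(3*a) + 12*exp(2*a) - 4*exp(a)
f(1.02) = 32.38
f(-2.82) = -24.22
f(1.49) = 163.74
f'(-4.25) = -0.05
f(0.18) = -18.47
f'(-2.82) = -0.20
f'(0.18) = 17.56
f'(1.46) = 444.79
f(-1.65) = -24.54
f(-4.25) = -24.06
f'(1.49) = 480.58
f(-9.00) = -24.00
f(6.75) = 627337500.18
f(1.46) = 149.86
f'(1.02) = 145.18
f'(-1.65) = -0.30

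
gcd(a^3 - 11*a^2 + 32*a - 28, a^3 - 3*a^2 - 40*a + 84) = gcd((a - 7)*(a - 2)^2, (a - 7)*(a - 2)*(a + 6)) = a^2 - 9*a + 14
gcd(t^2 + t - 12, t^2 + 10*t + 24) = t + 4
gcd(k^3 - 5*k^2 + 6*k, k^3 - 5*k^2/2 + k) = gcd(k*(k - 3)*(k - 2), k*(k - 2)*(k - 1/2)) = k^2 - 2*k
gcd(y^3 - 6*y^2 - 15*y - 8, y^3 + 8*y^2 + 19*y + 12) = y + 1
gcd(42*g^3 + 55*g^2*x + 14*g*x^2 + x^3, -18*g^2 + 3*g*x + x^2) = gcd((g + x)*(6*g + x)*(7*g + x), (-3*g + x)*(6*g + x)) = 6*g + x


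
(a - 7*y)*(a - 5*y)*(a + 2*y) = a^3 - 10*a^2*y + 11*a*y^2 + 70*y^3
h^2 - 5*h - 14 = (h - 7)*(h + 2)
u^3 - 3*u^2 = u^2*(u - 3)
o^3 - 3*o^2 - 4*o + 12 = (o - 3)*(o - 2)*(o + 2)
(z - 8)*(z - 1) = z^2 - 9*z + 8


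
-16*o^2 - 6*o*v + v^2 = (-8*o + v)*(2*o + v)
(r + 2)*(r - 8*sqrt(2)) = r^2 - 8*sqrt(2)*r + 2*r - 16*sqrt(2)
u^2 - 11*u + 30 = (u - 6)*(u - 5)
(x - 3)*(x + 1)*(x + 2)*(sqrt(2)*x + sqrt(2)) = sqrt(2)*x^4 + sqrt(2)*x^3 - 7*sqrt(2)*x^2 - 13*sqrt(2)*x - 6*sqrt(2)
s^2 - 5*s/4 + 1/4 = (s - 1)*(s - 1/4)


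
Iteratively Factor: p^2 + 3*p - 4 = (p + 4)*(p - 1)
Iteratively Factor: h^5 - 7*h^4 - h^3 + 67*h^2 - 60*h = (h - 1)*(h^4 - 6*h^3 - 7*h^2 + 60*h) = (h - 4)*(h - 1)*(h^3 - 2*h^2 - 15*h) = h*(h - 4)*(h - 1)*(h^2 - 2*h - 15) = h*(h - 4)*(h - 1)*(h + 3)*(h - 5)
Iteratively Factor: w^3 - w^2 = (w)*(w^2 - w) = w^2*(w - 1)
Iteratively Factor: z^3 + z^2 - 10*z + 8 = (z + 4)*(z^2 - 3*z + 2) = (z - 2)*(z + 4)*(z - 1)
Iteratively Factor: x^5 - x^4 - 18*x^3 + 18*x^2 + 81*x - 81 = (x - 1)*(x^4 - 18*x^2 + 81) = (x - 3)*(x - 1)*(x^3 + 3*x^2 - 9*x - 27) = (x - 3)*(x - 1)*(x + 3)*(x^2 - 9) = (x - 3)*(x - 1)*(x + 3)^2*(x - 3)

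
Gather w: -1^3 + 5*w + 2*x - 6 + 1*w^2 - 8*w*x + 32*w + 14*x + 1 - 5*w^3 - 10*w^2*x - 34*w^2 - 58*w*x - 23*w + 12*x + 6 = -5*w^3 + w^2*(-10*x - 33) + w*(14 - 66*x) + 28*x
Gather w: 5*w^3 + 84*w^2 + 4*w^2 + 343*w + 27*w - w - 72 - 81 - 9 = 5*w^3 + 88*w^2 + 369*w - 162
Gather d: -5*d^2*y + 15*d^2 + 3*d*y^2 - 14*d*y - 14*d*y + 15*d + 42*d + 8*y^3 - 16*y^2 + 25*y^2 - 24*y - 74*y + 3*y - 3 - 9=d^2*(15 - 5*y) + d*(3*y^2 - 28*y + 57) + 8*y^3 + 9*y^2 - 95*y - 12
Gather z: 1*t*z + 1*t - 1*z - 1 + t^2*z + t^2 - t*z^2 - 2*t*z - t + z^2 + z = t^2 + z^2*(1 - t) + z*(t^2 - t) - 1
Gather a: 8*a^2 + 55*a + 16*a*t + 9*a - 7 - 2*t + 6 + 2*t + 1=8*a^2 + a*(16*t + 64)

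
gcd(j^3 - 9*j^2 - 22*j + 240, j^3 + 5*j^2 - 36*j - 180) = j^2 - j - 30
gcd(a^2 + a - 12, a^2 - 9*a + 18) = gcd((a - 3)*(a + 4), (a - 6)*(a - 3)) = a - 3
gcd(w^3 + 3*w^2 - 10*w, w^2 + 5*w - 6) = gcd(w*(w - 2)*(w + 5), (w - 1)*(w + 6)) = 1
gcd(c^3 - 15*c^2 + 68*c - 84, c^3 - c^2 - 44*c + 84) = c^2 - 8*c + 12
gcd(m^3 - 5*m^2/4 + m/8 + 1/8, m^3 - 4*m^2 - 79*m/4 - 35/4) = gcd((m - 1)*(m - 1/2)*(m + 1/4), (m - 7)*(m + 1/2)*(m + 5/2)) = 1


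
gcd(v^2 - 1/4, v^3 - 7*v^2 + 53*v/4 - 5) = v - 1/2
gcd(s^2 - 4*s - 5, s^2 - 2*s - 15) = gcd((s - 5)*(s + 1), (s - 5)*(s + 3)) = s - 5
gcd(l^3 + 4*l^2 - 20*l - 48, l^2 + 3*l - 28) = l - 4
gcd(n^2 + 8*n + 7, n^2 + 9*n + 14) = n + 7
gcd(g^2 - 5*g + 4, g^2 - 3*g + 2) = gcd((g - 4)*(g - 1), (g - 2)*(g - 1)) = g - 1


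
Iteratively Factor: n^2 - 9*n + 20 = (n - 5)*(n - 4)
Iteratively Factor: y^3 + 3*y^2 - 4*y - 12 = (y + 2)*(y^2 + y - 6) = (y - 2)*(y + 2)*(y + 3)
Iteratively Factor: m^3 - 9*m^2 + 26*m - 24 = (m - 3)*(m^2 - 6*m + 8) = (m - 3)*(m - 2)*(m - 4)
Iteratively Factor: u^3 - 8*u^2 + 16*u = (u - 4)*(u^2 - 4*u) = u*(u - 4)*(u - 4)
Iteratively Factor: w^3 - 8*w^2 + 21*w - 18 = (w - 3)*(w^2 - 5*w + 6) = (w - 3)*(w - 2)*(w - 3)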